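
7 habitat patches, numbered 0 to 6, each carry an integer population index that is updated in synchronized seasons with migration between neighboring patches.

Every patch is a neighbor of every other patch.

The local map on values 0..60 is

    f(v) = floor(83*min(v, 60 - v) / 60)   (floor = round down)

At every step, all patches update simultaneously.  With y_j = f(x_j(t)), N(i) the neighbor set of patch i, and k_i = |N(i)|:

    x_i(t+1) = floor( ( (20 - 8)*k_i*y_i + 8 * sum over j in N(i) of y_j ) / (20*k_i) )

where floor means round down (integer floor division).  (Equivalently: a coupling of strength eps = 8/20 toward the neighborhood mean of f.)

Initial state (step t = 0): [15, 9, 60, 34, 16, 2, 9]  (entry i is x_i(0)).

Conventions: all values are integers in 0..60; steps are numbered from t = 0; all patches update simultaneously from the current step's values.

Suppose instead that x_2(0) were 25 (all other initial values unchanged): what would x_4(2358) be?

Answer: x_4(2358) = 37
Key observation: The state at step 8, [40, 40, 40, 40, 40, 40, 40], reappears at step 12: the system is in a cycle of period 4 from step 8 on.  Therefore the state at step 2358 equals the state at step 8 + ((2358 - 8) mod 4) = 10, which is [37, 37, 37, 37, 37, 37, 37].

Derivation:
t=0: [15, 9, 25, 34, 16, 2, 9]
t=1: [19, 15, 27, 27, 20, 10, 15]
t=2: [25, 22, 31, 31, 26, 18, 22]
t=3: [33, 31, 36, 36, 34, 28, 31]
t=4: [36, 38, 34, 34, 35, 37, 38]
t=5: [32, 31, 33, 33, 33, 31, 31]
t=6: [38, 39, 37, 37, 37, 39, 39]
t=7: [30, 29, 30, 30, 30, 29, 29]
t=8: [40, 40, 40, 40, 40, 40, 40]
t=9: [27, 27, 27, 27, 27, 27, 27]
t=10: [37, 37, 37, 37, 37, 37, 37]
t=11: [31, 31, 31, 31, 31, 31, 31]
t=12: [40, 40, 40, 40, 40, 40, 40]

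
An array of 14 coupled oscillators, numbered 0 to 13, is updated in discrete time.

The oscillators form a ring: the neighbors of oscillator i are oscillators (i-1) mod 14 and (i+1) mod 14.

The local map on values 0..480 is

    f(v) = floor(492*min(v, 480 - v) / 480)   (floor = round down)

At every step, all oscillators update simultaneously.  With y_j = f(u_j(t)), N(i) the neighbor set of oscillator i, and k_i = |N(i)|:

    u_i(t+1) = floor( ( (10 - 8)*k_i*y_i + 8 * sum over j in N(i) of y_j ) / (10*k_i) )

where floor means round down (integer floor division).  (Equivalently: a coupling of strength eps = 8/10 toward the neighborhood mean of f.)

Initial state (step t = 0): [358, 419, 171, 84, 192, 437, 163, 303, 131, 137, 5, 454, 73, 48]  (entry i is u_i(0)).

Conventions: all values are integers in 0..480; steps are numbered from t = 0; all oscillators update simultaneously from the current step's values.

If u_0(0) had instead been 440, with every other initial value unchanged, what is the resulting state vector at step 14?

Simulating step by step:
t=0: [440, 419, 171, 84, 192, 437, 163, 303, 131, 137, 5, 454, 73, 48]
t=1: [52, 98, 94, 165, 91, 154, 123, 156, 155, 83, 67, 36, 44, 55]
t=2: [73, 79, 126, 109, 149, 119, 151, 145, 129, 107, 62, 52, 45, 50]
t=3: [67, 97, 102, 134, 123, 146, 138, 144, 129, 99, 77, 54, 50, 58]
t=4: [76, 88, 115, 119, 139, 136, 146, 138, 125, 104, 78, 62, 55, 59]
t=5: [75, 95, 107, 127, 132, 144, 141, 139, 124, 104, 83, 66, 60, 65]
t=6: [80, 93, 112, 123, 137, 141, 144, 136, 124, 106, 86, 71, 65, 68]
t=7: [82, 97, 111, 126, 136, 143, 142, 137, 124, 107, 89, 76, 69, 73]
t=8: [86, 98, 113, 126, 137, 142, 143, 136, 125, 109, 92, 79, 74, 76]
t=9: [88, 101, 114, 127, 137, 143, 142, 137, 125, 111, 95, 83, 77, 80]
t=10: [92, 103, 116, 128, 138, 143, 143, 137, 126, 112, 98, 87, 82, 83]
t=11: [94, 105, 118, 129, 139, 144, 143, 138, 127, 114, 101, 91, 86, 88]
t=12: [98, 107, 119, 131, 140, 144, 144, 138, 128, 116, 104, 95, 90, 91]
t=13: [100, 110, 121, 132, 141, 145, 144, 139, 129, 118, 107, 98, 94, 95]
t=14: [104, 112, 123, 134, 142, 146, 145, 140, 131, 120, 109, 102, 98, 98]

Answer: [104, 112, 123, 134, 142, 146, 145, 140, 131, 120, 109, 102, 98, 98]
Key observation: This trace re-runs the system from the modified initial state.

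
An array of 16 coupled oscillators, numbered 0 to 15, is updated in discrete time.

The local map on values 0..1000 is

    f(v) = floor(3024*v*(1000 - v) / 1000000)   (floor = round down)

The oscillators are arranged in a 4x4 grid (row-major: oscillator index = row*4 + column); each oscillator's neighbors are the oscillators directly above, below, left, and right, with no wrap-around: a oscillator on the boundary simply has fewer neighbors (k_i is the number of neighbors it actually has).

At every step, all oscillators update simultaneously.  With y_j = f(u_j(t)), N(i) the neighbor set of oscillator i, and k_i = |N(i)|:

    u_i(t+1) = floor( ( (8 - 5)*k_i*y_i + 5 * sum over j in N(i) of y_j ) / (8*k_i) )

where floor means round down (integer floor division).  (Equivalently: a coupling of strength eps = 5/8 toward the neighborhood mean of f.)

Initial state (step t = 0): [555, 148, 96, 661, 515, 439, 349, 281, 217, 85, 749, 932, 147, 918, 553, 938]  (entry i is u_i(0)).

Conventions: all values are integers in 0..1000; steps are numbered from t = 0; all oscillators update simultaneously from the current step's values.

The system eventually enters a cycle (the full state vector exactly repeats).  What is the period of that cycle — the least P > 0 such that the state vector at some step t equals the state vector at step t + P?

Answer: 2
Key observation: The state at step 16, [720, 720, 720, 720, 720, 720, 720, 720, 720, 720, 720, 720, 720, 720, 720, 720], reappears at step 18 — and no state repeats earlier — so the cycle the system enters has period 2.

Derivation:
t=0: [555, 148, 96, 661, 515, 439, 349, 281, 217, 85, 749, 932, 147, 918, 553, 938]
t=1: [634, 507, 461, 526, 700, 600, 598, 552, 477, 408, 503, 353, 373, 368, 482, 358]
t=2: [697, 736, 747, 750, 692, 716, 737, 732, 714, 732, 736, 716, 720, 720, 731, 712]
t=3: [623, 599, 576, 576, 630, 606, 589, 590, 615, 601, 593, 605, 611, 602, 601, 610]
t=4: [713, 724, 734, 735, 711, 721, 730, 730, 715, 723, 727, 724, 719, 723, 724, 721]
t=5: [614, 604, 593, 591, 616, 607, 597, 596, 613, 606, 601, 602, 610, 605, 604, 605]
t=6: [717, 722, 727, 729, 716, 721, 726, 727, 718, 721, 724, 724, 719, 721, 723, 722]
t=7: [611, 606, 600, 598, 612, 607, 602, 600, 611, 608, 604, 603, 610, 607, 605, 605]
t=8: [719, 721, 724, 725, 718, 721, 723, 724, 718, 720, 722, 723, 719, 720, 722, 722]
t=9: [610, 607, 604, 603, 610, 608, 605, 604, 610, 608, 606, 605, 610, 608, 606, 605]
t=10: [719, 720, 722, 723, 719, 720, 722, 722, 719, 720, 721, 722, 719, 720, 721, 722]
t=11: [609, 608, 606, 605, 609, 608, 606, 605, 609, 609, 607, 606, 609, 609, 607, 606]
t=12: [720, 720, 721, 722, 720, 720, 721, 722, 720, 720, 721, 721, 720, 720, 721, 721]
t=13: [609, 608, 607, 606, 609, 608, 607, 606, 609, 608, 608, 607, 609, 608, 608, 608]
t=14: [720, 720, 721, 721, 720, 720, 720, 721, 720, 720, 720, 720, 720, 720, 720, 720]
t=15: [609, 608, 608, 608, 609, 609, 608, 608, 609, 609, 609, 608, 609, 609, 609, 609]
t=16: [720, 720, 720, 720, 720, 720, 720, 720, 720, 720, 720, 720, 720, 720, 720, 720]
t=17: [609, 609, 609, 609, 609, 609, 609, 609, 609, 609, 609, 609, 609, 609, 609, 609]
t=18: [720, 720, 720, 720, 720, 720, 720, 720, 720, 720, 720, 720, 720, 720, 720, 720]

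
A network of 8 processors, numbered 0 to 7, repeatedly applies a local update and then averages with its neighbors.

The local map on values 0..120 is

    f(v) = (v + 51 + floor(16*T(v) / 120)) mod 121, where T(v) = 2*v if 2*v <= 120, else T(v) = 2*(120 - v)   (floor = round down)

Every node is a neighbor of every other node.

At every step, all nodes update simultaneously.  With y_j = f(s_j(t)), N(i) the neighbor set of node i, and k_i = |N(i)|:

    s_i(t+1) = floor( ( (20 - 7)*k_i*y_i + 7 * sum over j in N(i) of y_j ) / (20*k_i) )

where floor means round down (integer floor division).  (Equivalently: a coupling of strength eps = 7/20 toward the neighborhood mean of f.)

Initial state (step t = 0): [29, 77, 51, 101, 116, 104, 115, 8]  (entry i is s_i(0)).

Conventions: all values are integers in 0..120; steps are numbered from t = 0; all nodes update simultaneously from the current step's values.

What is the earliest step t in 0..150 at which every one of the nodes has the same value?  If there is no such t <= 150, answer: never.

Simulating step by step:
t=0: [29, 77, 51, 101, 116, 104, 115, 8]  (not all equal)
t=1: [74, 33, 91, 44, 50, 45, 50, 59]  (not all equal)
t=2: [38, 84, 45, 92, 97, 93, 97, 31]  (not all equal)
t=3: [81, 36, 87, 39, 42, 40, 42, 76]  (not all equal)
t=4: [41, 86, 43, 88, 90, 89, 90, 38]  (not all equal)
t=5: [83, 37, 85, 37, 38, 38, 38, 81]  (not all equal)
t=6: [41, 86, 42, 86, 87, 87, 87, 40]  (not all equal)
t=7: [82, 36, 84, 36, 36, 36, 36, 82]  (not all equal)
t=8: [40, 84, 41, 84, 84, 84, 84, 40]  (not all equal)
t=9: [81, 34, 82, 34, 34, 34, 34, 81]  (not all equal)
t=10: [39, 83, 39, 83, 83, 83, 83, 39]  (not all equal)
t=11: [80, 33, 80, 33, 33, 33, 33, 80]  (not all equal)
t=12: [38, 81, 38, 81, 81, 81, 81, 38]  (not all equal)
t=13: [79, 32, 79, 32, 32, 32, 32, 79]  (not all equal)
t=14: [37, 80, 37, 80, 80, 80, 80, 37]  (not all equal)
t=15: [77, 31, 77, 31, 31, 31, 31, 77]  (not all equal)
t=16: [36, 79, 36, 79, 79, 79, 79, 36]  (not all equal)
t=17: [76, 30, 76, 30, 30, 30, 30, 76]  (not all equal)
t=18: [35, 78, 35, 78, 78, 78, 78, 35]  (not all equal)
t=19: [76, 30, 76, 30, 30, 30, 30, 76]  (not all equal)

Answer: never
Key observation: The state at step 17 reappears at step 19 — the system is in a cycle of period 2 from step 17 on.  No step 0..19 is synchronized, and the cycle repeats forever, so no step up to 150 (or ever) has all nodes equal.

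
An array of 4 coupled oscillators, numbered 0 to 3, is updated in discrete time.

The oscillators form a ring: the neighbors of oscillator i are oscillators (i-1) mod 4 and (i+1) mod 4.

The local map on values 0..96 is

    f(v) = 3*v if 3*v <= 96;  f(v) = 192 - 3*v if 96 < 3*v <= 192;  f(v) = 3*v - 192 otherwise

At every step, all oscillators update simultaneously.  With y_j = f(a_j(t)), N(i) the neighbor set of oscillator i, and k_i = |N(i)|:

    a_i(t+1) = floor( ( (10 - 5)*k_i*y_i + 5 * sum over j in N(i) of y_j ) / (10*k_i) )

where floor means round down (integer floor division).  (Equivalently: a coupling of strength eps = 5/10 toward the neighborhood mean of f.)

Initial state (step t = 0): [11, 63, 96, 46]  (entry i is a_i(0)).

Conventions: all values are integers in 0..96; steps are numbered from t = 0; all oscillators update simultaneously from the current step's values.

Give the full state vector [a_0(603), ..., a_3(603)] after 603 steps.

Answer: [49, 49, 76, 76]
Key observation: The state at step 20, [12, 12, 30, 30], reappears at step 26: the system is in a cycle of period 6 from step 20 on.  Therefore the state at step 603 equals the state at step 20 + ((603 - 20) mod 6) = 21, which is [49, 49, 76, 76].

Derivation:
t=0: [11, 63, 96, 46]
t=1: [30, 33, 62, 59]
t=2: [72, 70, 30, 31]
t=3: [39, 37, 72, 75]
t=4: [66, 65, 40, 41]
t=5: [21, 21, 54, 54]
t=6: [54, 54, 38, 38]
t=7: [42, 42, 66, 66]
t=8: [51, 51, 21, 21]
t=9: [45, 45, 57, 57]
t=10: [48, 48, 30, 30]
t=11: [58, 58, 79, 79]
t=12: [24, 24, 38, 38]
t=13: [73, 73, 76, 76]
t=14: [29, 29, 33, 33]
t=15: [88, 88, 91, 91]
t=16: [74, 74, 78, 78]
t=17: [33, 33, 39, 39]
t=18: [88, 88, 79, 79]
t=19: [65, 65, 51, 51]
t=20: [12, 12, 30, 30]
t=21: [49, 49, 76, 76]
t=22: [42, 42, 38, 38]
t=23: [69, 69, 75, 75]
t=24: [19, 19, 28, 28]
t=25: [63, 63, 77, 77]
t=26: [12, 12, 30, 30]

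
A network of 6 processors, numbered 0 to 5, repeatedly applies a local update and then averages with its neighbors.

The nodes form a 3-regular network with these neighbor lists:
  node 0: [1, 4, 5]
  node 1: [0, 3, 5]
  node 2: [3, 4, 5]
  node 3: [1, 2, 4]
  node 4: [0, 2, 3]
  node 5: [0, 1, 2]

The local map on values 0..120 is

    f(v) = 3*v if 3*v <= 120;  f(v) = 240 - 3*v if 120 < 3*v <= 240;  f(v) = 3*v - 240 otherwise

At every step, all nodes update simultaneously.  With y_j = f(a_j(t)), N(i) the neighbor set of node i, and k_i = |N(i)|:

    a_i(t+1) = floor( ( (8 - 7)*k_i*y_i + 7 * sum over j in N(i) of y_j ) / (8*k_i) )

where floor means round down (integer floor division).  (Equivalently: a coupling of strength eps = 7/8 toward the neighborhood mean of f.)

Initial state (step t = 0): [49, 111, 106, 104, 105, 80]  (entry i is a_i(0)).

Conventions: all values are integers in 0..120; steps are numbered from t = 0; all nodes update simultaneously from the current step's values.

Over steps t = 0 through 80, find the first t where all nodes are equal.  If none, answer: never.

Simulating step by step:
t=0: [49, 111, 106, 104, 105, 80]  (not all equal)
t=1: [60, 59, 52, 80, 80, 77]  (not all equal)
t=2: [28, 28, 13, 42, 42, 61]  (not all equal)
t=3: [84, 84, 88, 83, 83, 67]  (not all equal)
t=4: [19, 19, 19, 14, 14, 18]  (not all equal)
t=5: [51, 51, 47, 50, 50, 56]  (not all equal)
t=6: [83, 83, 85, 91, 91, 88]  (not all equal)
t=7: [20, 20, 28, 20, 20, 12]  (not all equal)
t=8: [53, 53, 56, 67, 67, 64]  (not all equal)
t=9: [59, 59, 45, 60, 60, 74]  (not all equal)
t=10: [49, 49, 53, 74, 74, 69]  (not all equal)
t=11: [53, 53, 30, 58, 58, 82]  (not all equal)
t=12: [54, 54, 51, 77, 77, 74]  (not all equal)
t=13: [40, 40, 21, 51, 51, 73]  (not all equal)
t=14: [81, 81, 64, 89, 89, 91]  (not all equal)
t=15: [18, 18, 31, 26, 26, 19]  (not all equal)
t=16: [61, 61, 73, 75, 75, 65]  (not all equal)
t=17: [41, 41, 24, 29, 29, 45]  (not all equal)
t=18: [104, 104, 90, 91, 91, 102]  (not all equal)
t=19: [58, 58, 42, 43, 43, 59]  (not all equal)
t=20: [78, 78, 97, 98, 98, 79]  (not all equal)
t=21: [19, 19, 38, 39, 39, 18]  (not all equal)
t=22: [73, 73, 98, 98, 98, 73]  (not all equal)
t=23: [30, 30, 44, 44, 44, 30]  (not all equal)
t=24: [95, 95, 102, 102, 102, 95]  (not all equal)
t=25: [51, 51, 59, 59, 59, 51]  (not all equal)
t=26: [80, 80, 70, 70, 70, 80]  (not all equal)
t=27: [8, 8, 21, 21, 21, 8]  (not all equal)
t=28: [35, 35, 51, 51, 51, 35]  (not all equal)
t=29: [99, 99, 92, 92, 92, 99]  (not all equal)
t=30: [50, 50, 42, 42, 42, 50]  (not all equal)
t=31: [97, 97, 107, 107, 107, 97]  (not all equal)
t=32: [59, 59, 72, 72, 72, 59]  (not all equal)
t=33: [51, 51, 35, 35, 35, 51]  (not all equal)
t=34: [92, 92, 99, 99, 99, 92]  (not all equal)
t=35: [42, 42, 50, 50, 50, 42]  (not all equal)
t=36: [107, 107, 97, 97, 97, 107]  (not all equal)
t=37: [72, 72, 59, 59, 59, 72]  (not all equal)
t=38: [35, 35, 51, 51, 51, 35]  (not all equal)

Answer: never
Key observation: The state at step 28 reappears at step 38 — the system is in a cycle of period 10 from step 28 on.  No step 0..38 is synchronized, and the cycle repeats forever, so no step up to 80 (or ever) has all nodes equal.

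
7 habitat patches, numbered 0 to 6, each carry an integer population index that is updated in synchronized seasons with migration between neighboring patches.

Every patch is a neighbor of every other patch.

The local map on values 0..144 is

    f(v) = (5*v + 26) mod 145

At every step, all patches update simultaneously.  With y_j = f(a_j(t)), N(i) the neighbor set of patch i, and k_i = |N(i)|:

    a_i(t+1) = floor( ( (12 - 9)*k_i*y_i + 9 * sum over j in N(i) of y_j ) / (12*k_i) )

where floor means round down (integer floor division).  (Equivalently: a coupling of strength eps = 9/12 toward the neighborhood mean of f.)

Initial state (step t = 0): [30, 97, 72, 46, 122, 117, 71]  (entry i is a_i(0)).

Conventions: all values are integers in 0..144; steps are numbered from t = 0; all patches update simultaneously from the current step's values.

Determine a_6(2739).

Simulating step by step:
t=0: [30, 97, 72, 46, 122, 117, 71]
t=1: [65, 71, 73, 75, 68, 65, 72]
t=2: [82, 86, 87, 88, 84, 82, 86]
t=3: [14, 16, 17, 17, 15, 14, 16]
t=4: [102, 104, 104, 104, 103, 102, 104]
t=5: [106, 107, 107, 107, 107, 106, 107]
t=6: [124, 124, 124, 124, 124, 124, 124]
t=7: [66, 66, 66, 66, 66, 66, 66]
t=8: [66, 66, 66, 66, 66, 66, 66]

Answer: a_6(2739) = 66
Key observation: The state at step 7, [66, 66, 66, 66, 66, 66, 66], reappears at step 8: the system is in a cycle of period 1 from step 7 on.  Therefore the state at step 2739 equals the state at step 7 + ((2739 - 7) mod 1) = 7, which is [66, 66, 66, 66, 66, 66, 66].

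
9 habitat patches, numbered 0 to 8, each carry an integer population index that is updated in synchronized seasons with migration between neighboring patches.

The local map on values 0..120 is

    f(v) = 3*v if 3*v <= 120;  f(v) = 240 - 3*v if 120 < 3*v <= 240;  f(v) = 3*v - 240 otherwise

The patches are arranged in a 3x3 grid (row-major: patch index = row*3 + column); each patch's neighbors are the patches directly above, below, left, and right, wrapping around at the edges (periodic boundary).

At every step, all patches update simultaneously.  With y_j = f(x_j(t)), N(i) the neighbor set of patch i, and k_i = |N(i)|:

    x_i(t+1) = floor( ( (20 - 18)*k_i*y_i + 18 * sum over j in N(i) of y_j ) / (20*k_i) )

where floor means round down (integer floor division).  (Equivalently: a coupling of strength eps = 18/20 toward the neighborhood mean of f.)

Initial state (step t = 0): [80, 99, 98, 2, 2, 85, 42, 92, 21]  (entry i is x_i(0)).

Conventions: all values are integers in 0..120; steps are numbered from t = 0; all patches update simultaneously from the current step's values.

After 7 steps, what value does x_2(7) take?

Simulating step by step:
t=0: [80, 99, 98, 2, 2, 85, 42, 92, 21]
t=1: [51, 27, 35, 30, 26, 30, 35, 57, 55]
t=2: [94, 84, 85, 90, 82, 87, 82, 83, 90]
t=3: [18, 17, 25, 19, 16, 20, 25, 13, 14]
t=4: [63, 53, 54, 59, 51, 55, 50, 52, 60]
t=5: [75, 75, 67, 74, 76, 72, 67, 79, 79]
t=6: [26, 17, 16, 22, 14, 18, 12, 15, 23]
t=7: [53, 53, 61, 53, 52, 56, 61, 49, 48]

Answer: x_2(7) = 61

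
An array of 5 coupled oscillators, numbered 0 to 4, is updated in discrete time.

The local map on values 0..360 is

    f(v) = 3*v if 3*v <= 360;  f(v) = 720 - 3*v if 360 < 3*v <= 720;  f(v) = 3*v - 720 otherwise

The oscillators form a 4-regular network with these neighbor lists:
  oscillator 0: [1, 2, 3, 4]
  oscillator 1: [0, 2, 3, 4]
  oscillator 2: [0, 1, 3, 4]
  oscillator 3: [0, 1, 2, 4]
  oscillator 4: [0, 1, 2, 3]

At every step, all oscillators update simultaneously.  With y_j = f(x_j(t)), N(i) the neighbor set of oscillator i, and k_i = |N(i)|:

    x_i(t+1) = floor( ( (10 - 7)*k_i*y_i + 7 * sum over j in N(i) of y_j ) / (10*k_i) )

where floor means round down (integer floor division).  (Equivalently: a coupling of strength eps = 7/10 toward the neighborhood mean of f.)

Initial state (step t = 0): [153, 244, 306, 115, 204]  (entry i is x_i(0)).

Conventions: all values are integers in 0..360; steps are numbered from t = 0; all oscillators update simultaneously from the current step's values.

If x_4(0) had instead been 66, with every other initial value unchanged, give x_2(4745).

Answer: x_2(4745) = 45
Key observation: The state at step 7, [315, 315, 315, 315, 315], reappears at step 11: the system is in a cycle of period 4 from step 7 on.  Therefore the state at step 4745 equals the state at step 7 + ((4745 - 7) mod 4) = 9, which is [45, 45, 45, 45, 45].

Derivation:
t=0: [153, 244, 306, 115, 66]
t=1: [210, 178, 202, 220, 202]
t=2: [109, 121, 112, 106, 112]
t=3: [333, 337, 334, 332, 334]
t=4: [281, 283, 282, 281, 282]
t=5: [125, 125, 125, 125, 125]
t=6: [345, 345, 345, 345, 345]
t=7: [315, 315, 315, 315, 315]
t=8: [225, 225, 225, 225, 225]
t=9: [45, 45, 45, 45, 45]
t=10: [135, 135, 135, 135, 135]
t=11: [315, 315, 315, 315, 315]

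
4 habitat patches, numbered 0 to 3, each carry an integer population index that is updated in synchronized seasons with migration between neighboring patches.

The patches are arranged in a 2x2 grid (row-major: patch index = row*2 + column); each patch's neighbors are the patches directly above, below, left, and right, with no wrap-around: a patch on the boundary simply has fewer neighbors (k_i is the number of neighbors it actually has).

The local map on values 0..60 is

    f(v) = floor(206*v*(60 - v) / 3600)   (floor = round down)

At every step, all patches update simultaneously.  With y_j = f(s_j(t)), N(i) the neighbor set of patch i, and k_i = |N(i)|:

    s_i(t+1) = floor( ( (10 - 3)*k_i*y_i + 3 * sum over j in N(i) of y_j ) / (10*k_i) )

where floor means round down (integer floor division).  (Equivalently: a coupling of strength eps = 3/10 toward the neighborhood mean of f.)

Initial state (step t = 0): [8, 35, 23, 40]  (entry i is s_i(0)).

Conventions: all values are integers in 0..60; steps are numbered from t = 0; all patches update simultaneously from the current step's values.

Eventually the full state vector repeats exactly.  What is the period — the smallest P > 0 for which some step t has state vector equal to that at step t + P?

Simulating step by step:
t=0: [8, 35, 23, 40]
t=1: [30, 45, 43, 46]
t=2: [47, 39, 41, 37]
t=3: [37, 44, 43, 47]
t=4: [45, 40, 41, 35]
t=5: [39, 44, 44, 48]
t=6: [44, 39, 39, 34]
t=7: [41, 45, 45, 48]
t=8: [42, 38, 38, 33]
t=9: [44, 46, 46, 49]
t=10: [38, 35, 35, 31]
t=11: [47, 49, 49, 50]
t=12: [32, 30, 30, 28]
t=13: [51, 51, 51, 51]
t=14: [26, 26, 26, 26]
t=15: [50, 50, 50, 50]
t=16: [28, 28, 28, 28]
t=17: [51, 51, 51, 51]

Answer: 4
Key observation: The state at step 13, [51, 51, 51, 51], reappears at step 17 — and no state repeats earlier — so the cycle the system enters has period 4.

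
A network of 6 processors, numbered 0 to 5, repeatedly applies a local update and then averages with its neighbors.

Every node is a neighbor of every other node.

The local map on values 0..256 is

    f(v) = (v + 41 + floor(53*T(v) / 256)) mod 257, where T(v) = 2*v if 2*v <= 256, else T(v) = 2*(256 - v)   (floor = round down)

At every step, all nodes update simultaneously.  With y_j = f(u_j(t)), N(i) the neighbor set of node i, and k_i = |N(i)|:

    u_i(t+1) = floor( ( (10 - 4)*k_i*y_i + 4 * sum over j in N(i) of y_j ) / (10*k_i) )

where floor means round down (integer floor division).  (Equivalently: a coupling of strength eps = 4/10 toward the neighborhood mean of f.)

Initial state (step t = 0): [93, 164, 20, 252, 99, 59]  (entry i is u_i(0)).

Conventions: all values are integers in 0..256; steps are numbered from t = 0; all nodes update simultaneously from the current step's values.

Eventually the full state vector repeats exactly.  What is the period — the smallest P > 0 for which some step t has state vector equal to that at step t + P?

Simulating step by step:
t=0: [93, 164, 20, 252, 99, 59]
t=1: [155, 192, 101, 85, 159, 130]
t=2: [206, 84, 178, 167, 208, 199]
t=3: [59, 137, 185, 181, 60, 57]
t=4: [152, 206, 221, 219, 153, 151]
t=5: [183, 65, 70, 69, 183, 182]
t=6: [225, 162, 165, 165, 225, 225]
t=7: [74, 188, 189, 189, 74, 74]
t=8: [110, 34, 34, 34, 110, 110]
t=9: [170, 114, 114, 114, 170, 170]
t=10: [235, 212, 212, 212, 235, 235]
t=11: [23, 17, 17, 17, 23, 23]
t=12: [71, 66, 66, 66, 71, 71]
t=13: [139, 135, 135, 135, 139, 139]
t=14: [227, 226, 226, 226, 227, 227]
t=15: [22, 22, 22, 22, 22, 22]
t=16: [72, 72, 72, 72, 72, 72]
t=17: [142, 142, 142, 142, 142, 142]
t=18: [230, 230, 230, 230, 230, 230]
t=19: [24, 24, 24, 24, 24, 24]
t=20: [74, 74, 74, 74, 74, 74]
t=21: [145, 145, 145, 145, 145, 145]
t=22: [231, 231, 231, 231, 231, 231]
t=23: [25, 25, 25, 25, 25, 25]
t=24: [76, 76, 76, 76, 76, 76]
t=25: [148, 148, 148, 148, 148, 148]
t=26: [233, 233, 233, 233, 233, 233]
t=27: [26, 26, 26, 26, 26, 26]
t=28: [77, 77, 77, 77, 77, 77]
t=29: [149, 149, 149, 149, 149, 149]
t=30: [234, 234, 234, 234, 234, 234]
t=31: [27, 27, 27, 27, 27, 27]
t=32: [79, 79, 79, 79, 79, 79]
t=33: [152, 152, 152, 152, 152, 152]
t=34: [236, 236, 236, 236, 236, 236]
t=35: [28, 28, 28, 28, 28, 28]
t=36: [80, 80, 80, 80, 80, 80]
t=37: [154, 154, 154, 154, 154, 154]
t=38: [237, 237, 237, 237, 237, 237]
t=39: [28, 28, 28, 28, 28, 28]

Answer: 4
Key observation: The state at step 35, [28, 28, 28, 28, 28, 28], reappears at step 39 — and no state repeats earlier — so the cycle the system enters has period 4.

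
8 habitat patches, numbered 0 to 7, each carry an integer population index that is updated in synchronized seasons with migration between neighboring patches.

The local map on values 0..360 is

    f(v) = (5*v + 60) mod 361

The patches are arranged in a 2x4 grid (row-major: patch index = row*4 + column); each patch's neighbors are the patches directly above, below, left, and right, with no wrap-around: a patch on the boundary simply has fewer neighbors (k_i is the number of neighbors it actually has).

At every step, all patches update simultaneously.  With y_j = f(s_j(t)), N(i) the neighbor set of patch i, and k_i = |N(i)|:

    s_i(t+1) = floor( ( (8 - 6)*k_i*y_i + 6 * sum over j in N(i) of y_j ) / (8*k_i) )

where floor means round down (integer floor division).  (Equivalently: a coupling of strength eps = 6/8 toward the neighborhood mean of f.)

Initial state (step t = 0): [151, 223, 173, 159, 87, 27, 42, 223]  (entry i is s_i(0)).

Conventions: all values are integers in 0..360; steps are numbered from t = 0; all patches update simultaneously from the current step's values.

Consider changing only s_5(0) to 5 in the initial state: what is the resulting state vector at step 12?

Answer: [216, 114, 113, 36, 229, 202, 109, 149]
Key observation: This trace re-runs the system from the modified initial state.

Derivation:
t=0: [151, 223, 173, 159, 87, 5, 42, 223]
t=1: [108, 118, 174, 143, 100, 145, 162, 174]
t=2: [242, 199, 174, 169, 163, 174, 156, 127]
t=3: [229, 234, 210, 249, 186, 203, 217, 196]
t=4: [186, 162, 114, 184, 245, 207, 190, 186]
t=5: [198, 174, 240, 265, 155, 162, 209, 271]
t=6: [202, 215, 177, 266, 206, 122, 169, 204]
t=7: [109, 233, 191, 294, 248, 137, 268, 273]
t=8: [195, 175, 209, 259, 154, 174, 243, 236]
t=9: [198, 189, 174, 135, 222, 180, 144, 213]
t=10: [220, 264, 140, 97, 234, 166, 136, 37]
t=11: [185, 145, 134, 152, 128, 157, 117, 137]
t=12: [216, 114, 113, 36, 229, 202, 109, 149]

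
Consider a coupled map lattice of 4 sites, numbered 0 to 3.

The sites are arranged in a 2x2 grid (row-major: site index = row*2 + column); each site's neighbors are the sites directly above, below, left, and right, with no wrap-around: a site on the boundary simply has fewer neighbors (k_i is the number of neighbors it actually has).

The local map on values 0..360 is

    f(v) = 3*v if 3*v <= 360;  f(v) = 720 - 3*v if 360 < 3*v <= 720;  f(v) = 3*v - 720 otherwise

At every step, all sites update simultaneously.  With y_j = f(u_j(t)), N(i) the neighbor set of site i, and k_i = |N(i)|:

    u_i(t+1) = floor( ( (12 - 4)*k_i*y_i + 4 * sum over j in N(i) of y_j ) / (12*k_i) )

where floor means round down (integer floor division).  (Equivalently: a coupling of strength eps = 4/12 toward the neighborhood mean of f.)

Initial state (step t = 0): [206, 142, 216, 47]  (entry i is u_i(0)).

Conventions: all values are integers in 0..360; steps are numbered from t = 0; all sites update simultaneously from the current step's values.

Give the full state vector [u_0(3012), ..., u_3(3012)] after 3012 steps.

Simulating step by step:
t=0: [206, 142, 216, 47]
t=1: [129, 236, 88, 155]
t=2: [268, 106, 274, 216]
t=3: [126, 238, 94, 118]
t=4: [276, 120, 304, 284]
t=5: [164, 280, 168, 180]
t=6: [208, 148, 212, 176]
t=7: [124, 232, 104, 188]
t=8: [288, 100, 292, 160]
t=9: [172, 264, 168, 236]
t=10: [184, 84, 180, 56]
t=11: [184, 224, 176, 184]
t=12: [152, 88, 184, 152]
t=13: [248, 264, 200, 248]
t=14: [48, 56, 88, 48]
t=15: [168, 160, 224, 168]
t=16: [192, 232, 104, 192]
t=17: [152, 64, 256, 152]
t=18: [216, 216, 120, 216]
t=19: [120, 72, 264, 120]
t=20: [288, 264, 168, 288]
t=21: [144, 96, 192, 144]
t=22: [264, 288, 192, 264]
t=23: [96, 120, 120, 96]
t=24: [312, 336, 336, 312]
t=25: [240, 264, 264, 240]
t=26: [24, 48, 48, 24]
t=27: [96, 120, 120, 96]

Answer: [312, 336, 336, 312]
Key observation: The state at step 23, [96, 120, 120, 96], reappears at step 27: the system is in a cycle of period 4 from step 23 on.  Therefore the state at step 3012 equals the state at step 23 + ((3012 - 23) mod 4) = 24, which is [312, 336, 336, 312].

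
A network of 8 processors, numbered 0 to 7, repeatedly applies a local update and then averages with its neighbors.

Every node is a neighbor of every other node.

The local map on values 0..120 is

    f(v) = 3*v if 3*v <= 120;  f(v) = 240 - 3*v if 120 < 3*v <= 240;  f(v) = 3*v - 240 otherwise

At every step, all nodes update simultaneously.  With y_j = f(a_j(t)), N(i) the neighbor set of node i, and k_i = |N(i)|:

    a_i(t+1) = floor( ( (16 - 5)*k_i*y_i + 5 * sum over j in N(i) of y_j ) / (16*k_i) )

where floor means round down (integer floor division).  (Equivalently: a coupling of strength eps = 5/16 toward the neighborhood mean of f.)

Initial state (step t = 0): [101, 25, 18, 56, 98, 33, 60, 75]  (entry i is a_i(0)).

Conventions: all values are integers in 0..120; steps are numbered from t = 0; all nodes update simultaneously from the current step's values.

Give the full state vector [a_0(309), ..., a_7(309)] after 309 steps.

Answer: [37, 37, 37, 37, 37, 56, 37, 37]
Key observation: The state at step 38, [12, 12, 12, 12, 12, 58, 12, 12], reappears at step 47: the system is in a cycle of period 9 from step 38 on.  Therefore the state at step 309 equals the state at step 38 + ((309 - 38) mod 9) = 39, which is [37, 37, 37, 37, 37, 56, 37, 37].

Derivation:
t=0: [101, 25, 18, 56, 98, 33, 60, 75]
t=1: [62, 70, 56, 68, 56, 85, 60, 31]
t=2: [54, 38, 65, 42, 65, 28, 57, 79]
t=3: [74, 97, 53, 97, 53, 78, 69, 26]
t=4: [29, 50, 69, 50, 69, 21, 39, 67]
t=5: [80, 82, 45, 82, 45, 65, 99, 49]
t=6: [18, 22, 86, 22, 86, 47, 55, 78]
t=7: [52, 60, 29, 60, 29, 81, 66, 21]
t=8: [75, 60, 77, 60, 77, 23, 48, 62]
t=9: [26, 55, 22, 55, 22, 60, 78, 51]
t=10: [73, 71, 65, 71, 65, 61, 26, 78]
t=11: [27, 31, 42, 31, 42, 50, 63, 17]
t=12: [82, 90, 103, 90, 103, 88, 63, 63]
t=13: [18, 34, 59, 34, 59, 30, 47, 47]
t=14: [64, 95, 70, 95, 70, 87, 93, 93]
t=15: [44, 42, 32, 42, 32, 26, 38, 38]
t=16: [106, 110, 98, 110, 98, 87, 110, 110]
t=17: [75, 83, 60, 83, 60, 38, 83, 83]
t=18: [22, 18, 51, 18, 51, 86, 18, 18]
t=19: [63, 55, 77, 55, 77, 32, 55, 55]
t=20: [53, 68, 26, 68, 26, 82, 68, 68]
t=21: [69, 40, 67, 40, 67, 21, 40, 40]
t=22: [50, 106, 54, 106, 54, 69, 106, 106]
t=23: [84, 76, 76, 76, 76, 47, 76, 76]
t=24: [15, 15, 15, 15, 15, 71, 15, 15]
t=25: [44, 44, 44, 44, 44, 32, 44, 44]
t=26: [107, 107, 107, 107, 107, 99, 107, 107]
t=27: [79, 79, 79, 79, 79, 64, 79, 79]
t=28: [5, 5, 5, 5, 5, 33, 5, 5]
t=29: [18, 18, 18, 18, 18, 72, 18, 18]
t=30: [52, 52, 52, 52, 52, 33, 52, 52]
t=31: [84, 84, 84, 84, 84, 94, 84, 84]
t=32: [13, 13, 13, 13, 13, 32, 13, 13]
t=33: [41, 41, 41, 41, 41, 78, 41, 41]
t=34: [112, 112, 112, 112, 112, 40, 112, 112]
t=35: [97, 97, 97, 97, 97, 112, 97, 97]
t=36: [53, 53, 53, 53, 53, 81, 53, 53]
t=37: [77, 77, 77, 77, 77, 27, 77, 77]
t=38: [12, 12, 12, 12, 12, 58, 12, 12]
t=39: [37, 37, 37, 37, 37, 56, 37, 37]
t=40: [109, 109, 109, 109, 109, 84, 109, 109]
t=41: [83, 83, 83, 83, 83, 35, 83, 83]
t=42: [13, 13, 13, 13, 13, 75, 13, 13]
t=43: [37, 37, 37, 37, 37, 22, 37, 37]
t=44: [108, 108, 108, 108, 108, 80, 108, 108]
t=45: [80, 80, 80, 80, 80, 26, 80, 80]
t=46: [3, 3, 3, 3, 3, 53, 3, 3]
t=47: [12, 12, 12, 12, 12, 58, 12, 12]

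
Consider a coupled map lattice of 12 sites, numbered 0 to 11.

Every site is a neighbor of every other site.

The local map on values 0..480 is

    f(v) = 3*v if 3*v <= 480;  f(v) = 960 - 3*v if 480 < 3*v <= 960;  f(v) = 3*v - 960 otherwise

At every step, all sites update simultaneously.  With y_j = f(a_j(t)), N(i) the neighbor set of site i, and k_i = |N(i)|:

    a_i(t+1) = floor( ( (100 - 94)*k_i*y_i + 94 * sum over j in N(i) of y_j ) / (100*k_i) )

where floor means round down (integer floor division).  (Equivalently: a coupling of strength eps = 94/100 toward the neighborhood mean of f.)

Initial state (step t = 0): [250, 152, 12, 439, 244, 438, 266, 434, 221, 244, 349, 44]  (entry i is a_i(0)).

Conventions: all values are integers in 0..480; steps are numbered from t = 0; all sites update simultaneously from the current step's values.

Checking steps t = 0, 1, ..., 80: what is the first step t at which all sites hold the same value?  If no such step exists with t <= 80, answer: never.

Answer: 3
Key observation: Synchronization is absorbing here: once all sites are equal they stay equal, and step 3 is the first all-equal step.

Derivation:
t=0: [250, 152, 12, 439, 244, 438, 266, 434, 221, 244, 349, 44]  (not all equal)
t=1: [241, 235, 245, 237, 241, 237, 242, 238, 239, 241, 244, 243]  (not all equal)
t=2: [239, 238, 239, 239, 239, 239, 239, 239, 239, 239, 239, 239]  (not all equal)
t=3: [243, 243, 243, 243, 243, 243, 243, 243, 243, 243, 243, 243]  (all equal)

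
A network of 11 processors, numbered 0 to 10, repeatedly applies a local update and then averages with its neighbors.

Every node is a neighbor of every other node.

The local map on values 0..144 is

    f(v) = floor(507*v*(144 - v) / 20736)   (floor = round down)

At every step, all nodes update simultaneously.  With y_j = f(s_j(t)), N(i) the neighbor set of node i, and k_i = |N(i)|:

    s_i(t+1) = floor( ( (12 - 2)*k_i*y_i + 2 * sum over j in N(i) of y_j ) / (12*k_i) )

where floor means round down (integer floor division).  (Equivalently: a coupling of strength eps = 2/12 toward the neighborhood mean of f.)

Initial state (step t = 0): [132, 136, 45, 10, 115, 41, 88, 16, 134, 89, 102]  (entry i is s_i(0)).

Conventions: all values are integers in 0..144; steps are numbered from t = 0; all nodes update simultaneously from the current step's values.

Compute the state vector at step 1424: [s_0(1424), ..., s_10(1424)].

Simulating step by step:
t=0: [132, 136, 45, 10, 115, 41, 88, 16, 134, 89, 102]
t=1: [44, 34, 101, 39, 79, 97, 111, 54, 39, 110, 98]
t=2: [106, 93, 105, 100, 121, 109, 91, 115, 100, 93, 108]
t=3: [98, 112, 99, 105, 73, 94, 113, 84, 105, 112, 95]
t=4: [109, 90, 107, 100, 122, 112, 88, 119, 100, 90, 111]
t=5: [93, 114, 96, 105, 70, 88, 115, 76, 105, 114, 90]
t=6: [113, 87, 110, 101, 122, 117, 85, 122, 101, 87, 115]
t=7: [86, 116, 91, 103, 70, 80, 116, 70, 103, 116, 83]
t=8: [118, 84, 115, 103, 122, 121, 84, 122, 103, 84, 120]
t=9: [77, 117, 82, 100, 69, 72, 117, 69, 100, 117, 73]
t=10: [122, 82, 121, 107, 122, 122, 82, 122, 107, 82, 122]
t=11: [69, 117, 71, 94, 69, 69, 117, 69, 94, 117, 69]
t=12: [123, 83, 123, 113, 123, 123, 83, 123, 113, 83, 123]
t=13: [66, 115, 66, 84, 66, 66, 115, 66, 84, 115, 66]
t=14: [122, 86, 122, 121, 122, 122, 86, 122, 121, 86, 122]
t=15: [67, 113, 67, 70, 67, 67, 113, 67, 70, 113, 67]
t=16: [123, 90, 123, 123, 123, 123, 90, 123, 123, 90, 123]
t=17: [65, 110, 65, 65, 65, 65, 110, 65, 65, 110, 65]
t=18: [123, 95, 123, 123, 123, 123, 95, 123, 123, 95, 123]
t=19: [65, 106, 65, 65, 65, 65, 106, 65, 65, 106, 65]
t=20: [123, 101, 123, 123, 123, 123, 101, 123, 123, 101, 123]
t=21: [65, 100, 65, 65, 65, 65, 100, 65, 65, 100, 65]
t=22: [124, 109, 124, 124, 124, 124, 109, 124, 124, 109, 124]
t=23: [61, 88, 61, 61, 61, 61, 88, 61, 61, 88, 61]
t=24: [122, 120, 122, 122, 122, 122, 120, 122, 122, 120, 122]
t=25: [65, 69, 65, 65, 65, 65, 69, 65, 65, 69, 65]
t=26: [125, 125, 125, 125, 125, 125, 125, 125, 125, 125, 125]
t=27: [58, 58, 58, 58, 58, 58, 58, 58, 58, 58, 58]
t=28: [121, 121, 121, 121, 121, 121, 121, 121, 121, 121, 121]
t=29: [68, 68, 68, 68, 68, 68, 68, 68, 68, 68, 68]
t=30: [126, 126, 126, 126, 126, 126, 126, 126, 126, 126, 126]
t=31: [55, 55, 55, 55, 55, 55, 55, 55, 55, 55, 55]
t=32: [119, 119, 119, 119, 119, 119, 119, 119, 119, 119, 119]
t=33: [72, 72, 72, 72, 72, 72, 72, 72, 72, 72, 72]
t=34: [126, 126, 126, 126, 126, 126, 126, 126, 126, 126, 126]

Answer: [119, 119, 119, 119, 119, 119, 119, 119, 119, 119, 119]
Key observation: The state at step 30, [126, 126, 126, 126, 126, 126, 126, 126, 126, 126, 126], reappears at step 34: the system is in a cycle of period 4 from step 30 on.  Therefore the state at step 1424 equals the state at step 30 + ((1424 - 30) mod 4) = 32, which is [119, 119, 119, 119, 119, 119, 119, 119, 119, 119, 119].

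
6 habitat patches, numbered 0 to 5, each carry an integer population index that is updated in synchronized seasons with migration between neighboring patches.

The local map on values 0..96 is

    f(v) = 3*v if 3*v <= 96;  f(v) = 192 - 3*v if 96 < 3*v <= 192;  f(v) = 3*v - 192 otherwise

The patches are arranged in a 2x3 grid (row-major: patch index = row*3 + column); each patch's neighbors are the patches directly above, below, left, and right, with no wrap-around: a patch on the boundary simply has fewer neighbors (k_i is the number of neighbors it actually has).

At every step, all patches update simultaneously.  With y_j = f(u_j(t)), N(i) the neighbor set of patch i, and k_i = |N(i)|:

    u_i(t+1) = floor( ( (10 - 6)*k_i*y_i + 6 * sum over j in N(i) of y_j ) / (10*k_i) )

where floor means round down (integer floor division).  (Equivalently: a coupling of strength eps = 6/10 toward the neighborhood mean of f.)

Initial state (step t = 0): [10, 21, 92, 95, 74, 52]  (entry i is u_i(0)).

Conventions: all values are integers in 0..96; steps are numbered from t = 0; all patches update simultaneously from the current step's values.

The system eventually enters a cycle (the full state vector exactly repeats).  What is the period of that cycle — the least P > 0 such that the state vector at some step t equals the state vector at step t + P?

Answer: 2
Key observation: The state at step 64, [25, 23, 25, 25, 23, 25], reappears at step 66 — and no state repeats earlier — so the cycle the system enters has period 2.

Derivation:
t=0: [10, 21, 92, 95, 74, 52]
t=1: [58, 54, 63, 55, 50, 48]
t=2: [24, 24, 24, 28, 37, 32]
t=3: [75, 73, 79, 79, 82, 84]
t=4: [34, 37, 44, 44, 48, 53]
t=5: [78, 72, 58, 65, 54, 45]
t=6: [24, 27, 31, 22, 28, 37]
t=7: [72, 82, 85, 73, 79, 85]
t=8: [33, 48, 60, 31, 46, 57]
t=9: [79, 51, 25, 81, 54, 28]
t=10: [45, 45, 66, 42, 46, 65]
t=11: [59, 46, 20, 59, 46, 19]
t=12: [26, 47, 57, 26, 46, 57]
t=13: [69, 51, 30, 70, 51, 30]
t=14: [23, 44, 74, 23, 45, 74]
t=15: [66, 55, 39, 65, 54, 38]
t=16: [11, 33, 61, 12, 33, 62]
t=17: [51, 64, 33, 52, 64, 33]
t=18: [26, 26, 65, 26, 25, 65]
t=19: [78, 62, 25, 77, 61, 24]
t=20: [30, 27, 53, 30, 27, 54]
t=21: [87, 73, 46, 87, 72, 46]
t=22: [56, 40, 45, 55, 39, 45]
t=23: [39, 60, 61, 40, 61, 62]
t=24: [55, 23, 9, 54, 21, 7]
t=25: [40, 51, 37, 39, 49, 35]
t=26: [63, 55, 70, 65, 58, 72]
t=27: [10, 18, 22, 7, 18, 20]
t=28: [34, 51, 60, 33, 48, 60]
t=29: [75, 45, 20, 78, 48, 22]
t=30: [42, 51, 60, 41, 52, 58]
t=31: [58, 38, 21, 58, 39, 21]
t=32: [36, 62, 67, 35, 61, 66]
t=33: [61, 22, 7, 62, 23, 7]
t=34: [25, 46, 34, 25, 46, 35]
t=35: [68, 65, 78, 68, 64, 78]
t=36: [9, 12, 30, 8, 11, 29]
t=37: [28, 44, 72, 27, 42, 71]
t=38: [75, 58, 33, 77, 58, 35]
t=39: [30, 36, 68, 30, 36, 68]
t=40: [88, 70, 33, 88, 70, 33]
t=41: [55, 43, 70, 55, 43, 70]
t=42: [37, 46, 31, 37, 46, 31]
t=43: [72, 67, 81, 72, 67, 81]
t=44: [19, 20, 38, 19, 20, 38]
t=45: [57, 63, 72, 57, 63, 72]
t=46: [15, 10, 17, 15, 10, 17]
t=47: [40, 37, 44, 40, 37, 44]
t=48: [74, 75, 66, 74, 75, 66]
t=49: [30, 27, 14, 30, 27, 14]
t=50: [87, 75, 53, 87, 75, 53]
t=51: [58, 40, 33, 58, 40, 33]
t=52: [34, 65, 86, 34, 65, 86]
t=53: [63, 33, 47, 63, 33, 47]
t=54: [30, 66, 63, 30, 66, 63]
t=55: [64, 22, 3, 64, 22, 3]
t=56: [19, 41, 26, 19, 41, 26]
t=57: [60, 68, 75, 60, 68, 75]
t=58: [12, 16, 26, 12, 16, 26]
t=59: [39, 51, 69, 39, 51, 69]
t=60: [64, 41, 22, 64, 41, 22]
t=61: [20, 54, 66, 20, 54, 66]
t=62: [51, 31, 13, 51, 31, 13]
t=63: [55, 71, 55, 55, 71, 55]
t=64: [25, 23, 25, 25, 23, 25]
t=65: [73, 71, 73, 73, 71, 73]
t=66: [25, 23, 25, 25, 23, 25]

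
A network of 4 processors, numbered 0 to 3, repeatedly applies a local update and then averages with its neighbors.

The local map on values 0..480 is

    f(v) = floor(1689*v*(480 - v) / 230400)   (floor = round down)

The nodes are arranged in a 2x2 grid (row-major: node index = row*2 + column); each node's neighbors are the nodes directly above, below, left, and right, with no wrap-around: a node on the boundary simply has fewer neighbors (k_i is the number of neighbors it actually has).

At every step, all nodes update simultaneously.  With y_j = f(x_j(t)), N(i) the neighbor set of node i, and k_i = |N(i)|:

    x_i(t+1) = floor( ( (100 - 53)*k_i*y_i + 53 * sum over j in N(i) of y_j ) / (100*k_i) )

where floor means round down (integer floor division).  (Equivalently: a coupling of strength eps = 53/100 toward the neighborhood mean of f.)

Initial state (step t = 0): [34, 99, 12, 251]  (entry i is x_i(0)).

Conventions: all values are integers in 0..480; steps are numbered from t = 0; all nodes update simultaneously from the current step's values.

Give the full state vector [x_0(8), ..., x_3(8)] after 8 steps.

Simulating step by step:
t=0: [34, 99, 12, 251]
t=1: [136, 270, 160, 281]
t=2: [370, 394, 375, 401]
t=3: [282, 257, 275, 251]
t=4: [412, 417, 414, 418]
t=5: [200, 194, 198, 192]
t=6: [408, 406, 408, 406]
t=7: [216, 218, 216, 218]
t=8: [418, 418, 418, 418]

Answer: [418, 418, 418, 418]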